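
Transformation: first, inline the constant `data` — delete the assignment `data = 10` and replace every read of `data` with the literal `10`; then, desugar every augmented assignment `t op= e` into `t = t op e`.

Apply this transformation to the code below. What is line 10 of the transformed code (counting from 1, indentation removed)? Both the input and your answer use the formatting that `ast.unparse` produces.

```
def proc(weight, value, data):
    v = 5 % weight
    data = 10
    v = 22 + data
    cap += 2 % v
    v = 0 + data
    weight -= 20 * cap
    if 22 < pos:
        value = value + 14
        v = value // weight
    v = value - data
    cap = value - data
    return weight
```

Transformed code:
def proc(weight, value, data):
    v = 5 % weight
    v = 22 + 10
    cap = cap + 2 % v
    v = 0 + 10
    weight = weight - 20 * cap
    if 22 < pos:
        value = value + 14
        v = value // weight
    v = value - 10
    cap = value - 10
    return weight

v = value - 10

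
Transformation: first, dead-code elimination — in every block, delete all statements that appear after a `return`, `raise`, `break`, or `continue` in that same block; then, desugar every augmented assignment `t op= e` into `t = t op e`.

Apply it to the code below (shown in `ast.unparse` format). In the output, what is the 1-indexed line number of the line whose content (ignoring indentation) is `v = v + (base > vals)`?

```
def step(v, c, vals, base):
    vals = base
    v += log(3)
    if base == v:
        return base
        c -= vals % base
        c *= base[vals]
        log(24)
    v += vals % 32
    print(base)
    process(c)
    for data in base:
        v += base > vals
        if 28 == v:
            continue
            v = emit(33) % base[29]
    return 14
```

Transformed code:
def step(v, c, vals, base):
    vals = base
    v = v + log(3)
    if base == v:
        return base
    v = v + vals % 32
    print(base)
    process(c)
    for data in base:
        v = v + (base > vals)
        if 28 == v:
            continue
    return 14

10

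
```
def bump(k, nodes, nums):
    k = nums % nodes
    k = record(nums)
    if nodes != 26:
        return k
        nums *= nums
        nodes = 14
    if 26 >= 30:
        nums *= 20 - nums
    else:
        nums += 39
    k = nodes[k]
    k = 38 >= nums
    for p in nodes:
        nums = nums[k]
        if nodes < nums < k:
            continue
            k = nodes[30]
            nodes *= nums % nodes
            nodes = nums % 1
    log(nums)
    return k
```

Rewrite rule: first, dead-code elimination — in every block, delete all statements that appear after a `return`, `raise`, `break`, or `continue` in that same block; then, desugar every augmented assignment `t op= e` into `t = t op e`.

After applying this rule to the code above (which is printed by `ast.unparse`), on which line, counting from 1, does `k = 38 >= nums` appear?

11

Transformed code:
def bump(k, nodes, nums):
    k = nums % nodes
    k = record(nums)
    if nodes != 26:
        return k
    if 26 >= 30:
        nums = nums * (20 - nums)
    else:
        nums = nums + 39
    k = nodes[k]
    k = 38 >= nums
    for p in nodes:
        nums = nums[k]
        if nodes < nums < k:
            continue
    log(nums)
    return k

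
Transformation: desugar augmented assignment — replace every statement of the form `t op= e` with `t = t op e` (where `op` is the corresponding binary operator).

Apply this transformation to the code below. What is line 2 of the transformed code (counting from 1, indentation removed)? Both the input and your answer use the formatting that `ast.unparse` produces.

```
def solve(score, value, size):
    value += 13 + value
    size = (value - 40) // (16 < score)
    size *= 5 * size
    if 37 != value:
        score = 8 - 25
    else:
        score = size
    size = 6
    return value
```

value = value + (13 + value)

Transformed code:
def solve(score, value, size):
    value = value + (13 + value)
    size = (value - 40) // (16 < score)
    size = size * (5 * size)
    if 37 != value:
        score = 8 - 25
    else:
        score = size
    size = 6
    return value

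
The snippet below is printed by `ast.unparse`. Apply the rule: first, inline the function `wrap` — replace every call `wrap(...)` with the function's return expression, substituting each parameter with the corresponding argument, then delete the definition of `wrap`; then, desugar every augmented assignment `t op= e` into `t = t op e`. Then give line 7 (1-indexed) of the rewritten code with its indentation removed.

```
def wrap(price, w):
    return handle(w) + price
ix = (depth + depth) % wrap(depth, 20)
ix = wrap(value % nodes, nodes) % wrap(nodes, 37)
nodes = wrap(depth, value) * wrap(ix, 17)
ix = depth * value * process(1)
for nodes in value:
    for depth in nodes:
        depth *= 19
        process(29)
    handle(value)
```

depth = depth * 19

Transformed code:
ix = (depth + depth) % (handle(20) + depth)
ix = (handle(nodes) + value % nodes) % (handle(37) + nodes)
nodes = (handle(value) + depth) * (handle(17) + ix)
ix = depth * value * process(1)
for nodes in value:
    for depth in nodes:
        depth = depth * 19
        process(29)
    handle(value)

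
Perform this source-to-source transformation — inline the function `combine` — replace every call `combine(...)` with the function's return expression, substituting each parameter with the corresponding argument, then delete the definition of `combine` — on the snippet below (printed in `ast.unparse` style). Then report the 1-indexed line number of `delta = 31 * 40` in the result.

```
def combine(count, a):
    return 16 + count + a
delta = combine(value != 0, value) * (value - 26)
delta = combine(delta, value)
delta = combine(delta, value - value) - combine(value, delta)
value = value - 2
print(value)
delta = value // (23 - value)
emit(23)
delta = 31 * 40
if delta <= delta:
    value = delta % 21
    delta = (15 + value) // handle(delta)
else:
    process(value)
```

Transformed code:
delta = (16 + (value != 0) + value) * (value - 26)
delta = 16 + delta + value
delta = 16 + delta + (value - value) - (16 + value + delta)
value = value - 2
print(value)
delta = value // (23 - value)
emit(23)
delta = 31 * 40
if delta <= delta:
    value = delta % 21
    delta = (15 + value) // handle(delta)
else:
    process(value)

8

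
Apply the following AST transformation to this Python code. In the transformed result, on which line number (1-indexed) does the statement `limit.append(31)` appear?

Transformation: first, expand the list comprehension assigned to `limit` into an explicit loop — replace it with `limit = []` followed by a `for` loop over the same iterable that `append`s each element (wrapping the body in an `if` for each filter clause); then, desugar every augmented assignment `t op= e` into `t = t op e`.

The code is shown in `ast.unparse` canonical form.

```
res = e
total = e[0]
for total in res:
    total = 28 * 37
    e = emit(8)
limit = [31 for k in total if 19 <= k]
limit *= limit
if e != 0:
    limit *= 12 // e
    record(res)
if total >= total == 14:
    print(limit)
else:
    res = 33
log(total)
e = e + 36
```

9

Transformed code:
res = e
total = e[0]
for total in res:
    total = 28 * 37
    e = emit(8)
limit = []
for k in total:
    if 19 <= k:
        limit.append(31)
limit = limit * limit
if e != 0:
    limit = limit * (12 // e)
    record(res)
if total >= total == 14:
    print(limit)
else:
    res = 33
log(total)
e = e + 36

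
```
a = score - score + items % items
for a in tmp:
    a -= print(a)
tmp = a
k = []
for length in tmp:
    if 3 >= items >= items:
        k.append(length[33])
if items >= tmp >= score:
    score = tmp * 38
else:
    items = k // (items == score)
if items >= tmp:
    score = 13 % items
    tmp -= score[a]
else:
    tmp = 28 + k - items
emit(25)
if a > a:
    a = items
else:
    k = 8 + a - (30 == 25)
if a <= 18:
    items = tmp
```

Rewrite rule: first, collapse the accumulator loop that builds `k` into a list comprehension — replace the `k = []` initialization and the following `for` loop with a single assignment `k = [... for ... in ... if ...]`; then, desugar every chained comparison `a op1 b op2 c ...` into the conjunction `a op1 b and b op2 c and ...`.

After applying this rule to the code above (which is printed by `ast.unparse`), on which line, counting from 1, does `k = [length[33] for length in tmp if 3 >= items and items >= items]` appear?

Transformed code:
a = score - score + items % items
for a in tmp:
    a -= print(a)
tmp = a
k = [length[33] for length in tmp if 3 >= items and items >= items]
if items >= tmp and tmp >= score:
    score = tmp * 38
else:
    items = k // (items == score)
if items >= tmp:
    score = 13 % items
    tmp -= score[a]
else:
    tmp = 28 + k - items
emit(25)
if a > a:
    a = items
else:
    k = 8 + a - (30 == 25)
if a <= 18:
    items = tmp

5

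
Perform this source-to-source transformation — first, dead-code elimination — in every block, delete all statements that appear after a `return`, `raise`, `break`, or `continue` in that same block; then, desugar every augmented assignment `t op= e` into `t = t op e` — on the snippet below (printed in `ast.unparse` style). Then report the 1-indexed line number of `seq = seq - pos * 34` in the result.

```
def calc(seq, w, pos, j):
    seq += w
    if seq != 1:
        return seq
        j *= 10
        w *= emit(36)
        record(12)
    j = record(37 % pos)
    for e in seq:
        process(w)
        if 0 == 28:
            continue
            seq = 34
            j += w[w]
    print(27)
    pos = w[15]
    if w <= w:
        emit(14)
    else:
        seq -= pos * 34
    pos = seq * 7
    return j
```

15

Transformed code:
def calc(seq, w, pos, j):
    seq = seq + w
    if seq != 1:
        return seq
    j = record(37 % pos)
    for e in seq:
        process(w)
        if 0 == 28:
            continue
    print(27)
    pos = w[15]
    if w <= w:
        emit(14)
    else:
        seq = seq - pos * 34
    pos = seq * 7
    return j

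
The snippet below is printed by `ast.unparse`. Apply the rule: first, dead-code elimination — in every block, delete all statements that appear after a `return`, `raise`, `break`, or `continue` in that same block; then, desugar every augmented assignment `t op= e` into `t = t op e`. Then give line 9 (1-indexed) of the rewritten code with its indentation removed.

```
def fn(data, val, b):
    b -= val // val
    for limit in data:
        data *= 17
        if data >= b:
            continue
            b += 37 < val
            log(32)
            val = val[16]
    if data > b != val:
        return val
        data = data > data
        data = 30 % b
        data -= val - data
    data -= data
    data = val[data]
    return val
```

data = data - data

Transformed code:
def fn(data, val, b):
    b = b - val // val
    for limit in data:
        data = data * 17
        if data >= b:
            continue
    if data > b != val:
        return val
    data = data - data
    data = val[data]
    return val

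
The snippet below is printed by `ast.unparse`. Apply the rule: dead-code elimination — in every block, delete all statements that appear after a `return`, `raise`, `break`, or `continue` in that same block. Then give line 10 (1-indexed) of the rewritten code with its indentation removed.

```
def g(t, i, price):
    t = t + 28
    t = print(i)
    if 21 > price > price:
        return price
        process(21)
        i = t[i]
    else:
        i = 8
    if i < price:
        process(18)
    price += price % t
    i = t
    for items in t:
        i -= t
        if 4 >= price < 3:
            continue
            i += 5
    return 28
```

price += price % t

Transformed code:
def g(t, i, price):
    t = t + 28
    t = print(i)
    if 21 > price > price:
        return price
    else:
        i = 8
    if i < price:
        process(18)
    price += price % t
    i = t
    for items in t:
        i -= t
        if 4 >= price < 3:
            continue
    return 28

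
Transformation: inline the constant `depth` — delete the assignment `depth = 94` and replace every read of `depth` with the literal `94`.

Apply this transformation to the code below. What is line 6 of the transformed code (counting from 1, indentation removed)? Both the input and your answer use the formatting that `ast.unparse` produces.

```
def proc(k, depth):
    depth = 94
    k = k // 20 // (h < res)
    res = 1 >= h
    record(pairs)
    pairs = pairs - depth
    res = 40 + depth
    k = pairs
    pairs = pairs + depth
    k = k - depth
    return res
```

res = 40 + 94

Transformed code:
def proc(k, depth):
    k = k // 20 // (h < res)
    res = 1 >= h
    record(pairs)
    pairs = pairs - 94
    res = 40 + 94
    k = pairs
    pairs = pairs + 94
    k = k - 94
    return res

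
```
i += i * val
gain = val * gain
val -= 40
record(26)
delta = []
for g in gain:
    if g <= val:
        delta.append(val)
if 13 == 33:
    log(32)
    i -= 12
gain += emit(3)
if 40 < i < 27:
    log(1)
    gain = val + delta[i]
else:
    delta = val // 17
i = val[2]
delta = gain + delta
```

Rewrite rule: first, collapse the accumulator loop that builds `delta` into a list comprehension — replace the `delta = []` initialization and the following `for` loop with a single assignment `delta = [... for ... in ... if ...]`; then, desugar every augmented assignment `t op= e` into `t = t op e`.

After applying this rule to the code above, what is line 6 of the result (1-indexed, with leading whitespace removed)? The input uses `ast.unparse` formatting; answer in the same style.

if 13 == 33:

Transformed code:
i = i + i * val
gain = val * gain
val = val - 40
record(26)
delta = [val for g in gain if g <= val]
if 13 == 33:
    log(32)
    i = i - 12
gain = gain + emit(3)
if 40 < i < 27:
    log(1)
    gain = val + delta[i]
else:
    delta = val // 17
i = val[2]
delta = gain + delta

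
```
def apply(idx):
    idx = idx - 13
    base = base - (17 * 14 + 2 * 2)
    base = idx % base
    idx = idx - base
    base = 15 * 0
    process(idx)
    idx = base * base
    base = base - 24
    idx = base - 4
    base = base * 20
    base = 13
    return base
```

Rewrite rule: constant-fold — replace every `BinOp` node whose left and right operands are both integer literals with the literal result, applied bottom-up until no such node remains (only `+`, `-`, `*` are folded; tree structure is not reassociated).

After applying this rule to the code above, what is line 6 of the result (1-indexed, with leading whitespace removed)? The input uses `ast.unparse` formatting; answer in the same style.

base = 0

Transformed code:
def apply(idx):
    idx = idx - 13
    base = base - 242
    base = idx % base
    idx = idx - base
    base = 0
    process(idx)
    idx = base * base
    base = base - 24
    idx = base - 4
    base = base * 20
    base = 13
    return base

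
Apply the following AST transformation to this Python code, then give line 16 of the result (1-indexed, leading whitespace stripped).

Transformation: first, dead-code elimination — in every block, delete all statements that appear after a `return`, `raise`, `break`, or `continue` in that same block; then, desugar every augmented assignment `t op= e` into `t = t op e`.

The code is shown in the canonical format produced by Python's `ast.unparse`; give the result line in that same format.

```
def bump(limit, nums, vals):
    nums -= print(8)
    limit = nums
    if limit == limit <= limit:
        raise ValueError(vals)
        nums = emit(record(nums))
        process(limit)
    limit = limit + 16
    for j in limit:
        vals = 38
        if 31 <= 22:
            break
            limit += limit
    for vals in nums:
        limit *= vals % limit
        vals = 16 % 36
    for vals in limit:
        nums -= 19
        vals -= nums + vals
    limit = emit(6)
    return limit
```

vals = vals - (nums + vals)

Transformed code:
def bump(limit, nums, vals):
    nums = nums - print(8)
    limit = nums
    if limit == limit <= limit:
        raise ValueError(vals)
    limit = limit + 16
    for j in limit:
        vals = 38
        if 31 <= 22:
            break
    for vals in nums:
        limit = limit * (vals % limit)
        vals = 16 % 36
    for vals in limit:
        nums = nums - 19
        vals = vals - (nums + vals)
    limit = emit(6)
    return limit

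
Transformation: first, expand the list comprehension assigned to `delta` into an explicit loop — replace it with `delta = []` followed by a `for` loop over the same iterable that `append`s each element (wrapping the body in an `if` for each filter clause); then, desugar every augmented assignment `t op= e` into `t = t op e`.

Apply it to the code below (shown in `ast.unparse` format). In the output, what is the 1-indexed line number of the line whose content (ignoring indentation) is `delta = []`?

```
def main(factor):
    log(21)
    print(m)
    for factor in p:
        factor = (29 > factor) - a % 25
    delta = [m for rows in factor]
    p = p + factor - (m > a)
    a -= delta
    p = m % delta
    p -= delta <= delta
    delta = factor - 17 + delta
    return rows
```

Transformed code:
def main(factor):
    log(21)
    print(m)
    for factor in p:
        factor = (29 > factor) - a % 25
    delta = []
    for rows in factor:
        delta.append(m)
    p = p + factor - (m > a)
    a = a - delta
    p = m % delta
    p = p - (delta <= delta)
    delta = factor - 17 + delta
    return rows

6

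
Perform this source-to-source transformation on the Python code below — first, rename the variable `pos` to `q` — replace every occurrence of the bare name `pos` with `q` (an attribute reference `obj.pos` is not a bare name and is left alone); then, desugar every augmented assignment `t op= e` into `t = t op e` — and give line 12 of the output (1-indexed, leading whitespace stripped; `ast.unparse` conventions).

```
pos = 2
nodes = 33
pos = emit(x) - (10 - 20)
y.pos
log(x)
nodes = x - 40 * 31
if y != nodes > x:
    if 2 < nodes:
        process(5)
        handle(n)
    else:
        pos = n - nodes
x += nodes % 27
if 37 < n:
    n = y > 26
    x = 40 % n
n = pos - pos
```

Transformed code:
q = 2
nodes = 33
q = emit(x) - (10 - 20)
y.pos
log(x)
nodes = x - 40 * 31
if y != nodes > x:
    if 2 < nodes:
        process(5)
        handle(n)
    else:
        q = n - nodes
x = x + nodes % 27
if 37 < n:
    n = y > 26
    x = 40 % n
n = q - q

q = n - nodes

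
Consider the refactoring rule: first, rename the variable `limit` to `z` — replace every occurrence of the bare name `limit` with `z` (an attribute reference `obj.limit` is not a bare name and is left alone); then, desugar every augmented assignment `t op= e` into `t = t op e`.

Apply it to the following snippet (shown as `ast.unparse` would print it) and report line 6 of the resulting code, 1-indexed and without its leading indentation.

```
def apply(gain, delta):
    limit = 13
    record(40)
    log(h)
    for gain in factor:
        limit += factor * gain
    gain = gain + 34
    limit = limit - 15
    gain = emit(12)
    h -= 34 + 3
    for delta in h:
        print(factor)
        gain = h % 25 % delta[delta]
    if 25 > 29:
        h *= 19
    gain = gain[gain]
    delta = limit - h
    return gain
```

z = z + factor * gain

Transformed code:
def apply(gain, delta):
    z = 13
    record(40)
    log(h)
    for gain in factor:
        z = z + factor * gain
    gain = gain + 34
    z = z - 15
    gain = emit(12)
    h = h - (34 + 3)
    for delta in h:
        print(factor)
        gain = h % 25 % delta[delta]
    if 25 > 29:
        h = h * 19
    gain = gain[gain]
    delta = z - h
    return gain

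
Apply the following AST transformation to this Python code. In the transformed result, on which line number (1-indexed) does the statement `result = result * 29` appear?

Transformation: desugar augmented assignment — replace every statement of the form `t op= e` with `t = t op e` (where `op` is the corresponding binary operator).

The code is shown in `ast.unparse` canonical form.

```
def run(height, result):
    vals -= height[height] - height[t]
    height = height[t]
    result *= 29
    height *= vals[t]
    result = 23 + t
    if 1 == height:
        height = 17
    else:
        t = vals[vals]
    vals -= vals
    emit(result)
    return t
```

4

Transformed code:
def run(height, result):
    vals = vals - (height[height] - height[t])
    height = height[t]
    result = result * 29
    height = height * vals[t]
    result = 23 + t
    if 1 == height:
        height = 17
    else:
        t = vals[vals]
    vals = vals - vals
    emit(result)
    return t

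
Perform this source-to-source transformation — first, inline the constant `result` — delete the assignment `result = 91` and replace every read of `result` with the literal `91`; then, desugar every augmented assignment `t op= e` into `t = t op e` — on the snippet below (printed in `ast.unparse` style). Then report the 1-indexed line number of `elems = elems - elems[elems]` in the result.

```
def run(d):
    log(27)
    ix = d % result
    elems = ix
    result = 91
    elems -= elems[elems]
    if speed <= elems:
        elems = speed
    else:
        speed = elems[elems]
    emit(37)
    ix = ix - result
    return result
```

5

Transformed code:
def run(d):
    log(27)
    ix = d % 91
    elems = ix
    elems = elems - elems[elems]
    if speed <= elems:
        elems = speed
    else:
        speed = elems[elems]
    emit(37)
    ix = ix - 91
    return 91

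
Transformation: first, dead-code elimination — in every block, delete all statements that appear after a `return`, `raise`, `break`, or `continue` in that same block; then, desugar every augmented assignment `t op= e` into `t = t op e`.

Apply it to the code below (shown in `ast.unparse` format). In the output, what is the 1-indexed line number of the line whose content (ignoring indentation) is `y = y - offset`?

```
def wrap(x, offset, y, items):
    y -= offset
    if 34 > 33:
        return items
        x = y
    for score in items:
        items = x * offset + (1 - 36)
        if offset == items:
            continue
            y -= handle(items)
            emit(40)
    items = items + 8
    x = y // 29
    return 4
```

2

Transformed code:
def wrap(x, offset, y, items):
    y = y - offset
    if 34 > 33:
        return items
    for score in items:
        items = x * offset + (1 - 36)
        if offset == items:
            continue
    items = items + 8
    x = y // 29
    return 4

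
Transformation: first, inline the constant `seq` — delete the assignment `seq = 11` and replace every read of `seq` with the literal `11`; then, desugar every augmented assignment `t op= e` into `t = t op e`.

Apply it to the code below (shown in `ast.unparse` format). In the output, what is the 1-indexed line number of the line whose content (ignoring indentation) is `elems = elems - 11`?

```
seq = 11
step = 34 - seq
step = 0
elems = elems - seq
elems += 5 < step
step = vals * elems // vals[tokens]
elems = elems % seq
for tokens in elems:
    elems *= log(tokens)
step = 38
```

3

Transformed code:
step = 34 - 11
step = 0
elems = elems - 11
elems = elems + (5 < step)
step = vals * elems // vals[tokens]
elems = elems % 11
for tokens in elems:
    elems = elems * log(tokens)
step = 38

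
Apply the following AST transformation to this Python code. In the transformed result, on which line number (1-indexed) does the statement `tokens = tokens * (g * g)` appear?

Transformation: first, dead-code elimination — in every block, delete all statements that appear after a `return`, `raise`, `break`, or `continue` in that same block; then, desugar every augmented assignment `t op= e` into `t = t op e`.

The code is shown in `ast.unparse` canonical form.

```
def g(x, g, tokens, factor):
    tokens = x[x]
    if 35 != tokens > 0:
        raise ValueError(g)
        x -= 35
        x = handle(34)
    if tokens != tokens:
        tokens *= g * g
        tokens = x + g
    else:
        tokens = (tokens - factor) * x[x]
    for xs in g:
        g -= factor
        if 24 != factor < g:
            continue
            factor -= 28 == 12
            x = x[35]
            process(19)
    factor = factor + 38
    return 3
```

6

Transformed code:
def g(x, g, tokens, factor):
    tokens = x[x]
    if 35 != tokens > 0:
        raise ValueError(g)
    if tokens != tokens:
        tokens = tokens * (g * g)
        tokens = x + g
    else:
        tokens = (tokens - factor) * x[x]
    for xs in g:
        g = g - factor
        if 24 != factor < g:
            continue
    factor = factor + 38
    return 3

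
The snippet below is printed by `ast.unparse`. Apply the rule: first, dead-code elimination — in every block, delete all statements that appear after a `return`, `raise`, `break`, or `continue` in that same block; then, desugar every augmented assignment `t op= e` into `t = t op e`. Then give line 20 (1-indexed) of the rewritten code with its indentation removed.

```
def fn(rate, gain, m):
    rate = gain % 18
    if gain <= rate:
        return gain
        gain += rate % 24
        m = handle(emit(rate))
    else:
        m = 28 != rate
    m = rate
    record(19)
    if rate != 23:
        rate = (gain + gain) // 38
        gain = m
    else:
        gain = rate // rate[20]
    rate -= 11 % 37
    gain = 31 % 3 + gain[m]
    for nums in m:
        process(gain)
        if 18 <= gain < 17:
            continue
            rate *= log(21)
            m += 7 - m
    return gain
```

Transformed code:
def fn(rate, gain, m):
    rate = gain % 18
    if gain <= rate:
        return gain
    else:
        m = 28 != rate
    m = rate
    record(19)
    if rate != 23:
        rate = (gain + gain) // 38
        gain = m
    else:
        gain = rate // rate[20]
    rate = rate - 11 % 37
    gain = 31 % 3 + gain[m]
    for nums in m:
        process(gain)
        if 18 <= gain < 17:
            continue
    return gain

return gain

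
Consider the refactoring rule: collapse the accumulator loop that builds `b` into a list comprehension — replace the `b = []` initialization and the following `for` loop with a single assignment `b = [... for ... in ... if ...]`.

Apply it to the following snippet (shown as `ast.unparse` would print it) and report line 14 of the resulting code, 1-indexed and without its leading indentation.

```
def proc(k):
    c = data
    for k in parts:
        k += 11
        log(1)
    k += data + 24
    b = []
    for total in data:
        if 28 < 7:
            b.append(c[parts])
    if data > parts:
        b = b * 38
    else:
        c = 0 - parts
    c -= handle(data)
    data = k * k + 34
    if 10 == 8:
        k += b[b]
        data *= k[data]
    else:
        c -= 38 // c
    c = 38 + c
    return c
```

if 10 == 8:

Transformed code:
def proc(k):
    c = data
    for k in parts:
        k += 11
        log(1)
    k += data + 24
    b = [c[parts] for total in data if 28 < 7]
    if data > parts:
        b = b * 38
    else:
        c = 0 - parts
    c -= handle(data)
    data = k * k + 34
    if 10 == 8:
        k += b[b]
        data *= k[data]
    else:
        c -= 38 // c
    c = 38 + c
    return c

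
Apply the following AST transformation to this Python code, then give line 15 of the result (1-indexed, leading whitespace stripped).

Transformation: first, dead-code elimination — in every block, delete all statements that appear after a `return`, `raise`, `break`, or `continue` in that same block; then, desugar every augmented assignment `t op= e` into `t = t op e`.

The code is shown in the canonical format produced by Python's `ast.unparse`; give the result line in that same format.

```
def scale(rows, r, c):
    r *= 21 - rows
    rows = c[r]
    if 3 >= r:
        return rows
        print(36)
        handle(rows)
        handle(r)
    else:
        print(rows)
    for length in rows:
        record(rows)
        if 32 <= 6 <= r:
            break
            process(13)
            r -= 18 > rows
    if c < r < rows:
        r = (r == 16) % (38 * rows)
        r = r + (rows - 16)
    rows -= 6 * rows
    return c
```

rows = rows - 6 * rows

Transformed code:
def scale(rows, r, c):
    r = r * (21 - rows)
    rows = c[r]
    if 3 >= r:
        return rows
    else:
        print(rows)
    for length in rows:
        record(rows)
        if 32 <= 6 <= r:
            break
    if c < r < rows:
        r = (r == 16) % (38 * rows)
        r = r + (rows - 16)
    rows = rows - 6 * rows
    return c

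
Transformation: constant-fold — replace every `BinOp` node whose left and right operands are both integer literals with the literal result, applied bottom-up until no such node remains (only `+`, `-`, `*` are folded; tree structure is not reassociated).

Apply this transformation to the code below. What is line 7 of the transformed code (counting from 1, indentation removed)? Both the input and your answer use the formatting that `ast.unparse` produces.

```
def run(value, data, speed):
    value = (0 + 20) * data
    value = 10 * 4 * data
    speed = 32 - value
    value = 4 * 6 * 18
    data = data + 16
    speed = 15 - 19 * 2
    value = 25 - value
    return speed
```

speed = -23

Transformed code:
def run(value, data, speed):
    value = 20 * data
    value = 40 * data
    speed = 32 - value
    value = 432
    data = data + 16
    speed = -23
    value = 25 - value
    return speed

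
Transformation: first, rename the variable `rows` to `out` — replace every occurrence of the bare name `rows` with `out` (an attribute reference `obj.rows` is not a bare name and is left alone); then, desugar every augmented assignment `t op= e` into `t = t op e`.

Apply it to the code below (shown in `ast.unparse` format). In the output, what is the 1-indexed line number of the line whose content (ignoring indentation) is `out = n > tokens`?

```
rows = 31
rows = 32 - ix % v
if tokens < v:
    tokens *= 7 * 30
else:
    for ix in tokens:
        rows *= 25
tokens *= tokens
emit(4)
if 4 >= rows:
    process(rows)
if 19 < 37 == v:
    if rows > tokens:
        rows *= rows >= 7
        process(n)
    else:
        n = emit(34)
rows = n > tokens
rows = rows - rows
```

18

Transformed code:
out = 31
out = 32 - ix % v
if tokens < v:
    tokens = tokens * (7 * 30)
else:
    for ix in tokens:
        out = out * 25
tokens = tokens * tokens
emit(4)
if 4 >= out:
    process(out)
if 19 < 37 == v:
    if out > tokens:
        out = out * (out >= 7)
        process(n)
    else:
        n = emit(34)
out = n > tokens
out = out - out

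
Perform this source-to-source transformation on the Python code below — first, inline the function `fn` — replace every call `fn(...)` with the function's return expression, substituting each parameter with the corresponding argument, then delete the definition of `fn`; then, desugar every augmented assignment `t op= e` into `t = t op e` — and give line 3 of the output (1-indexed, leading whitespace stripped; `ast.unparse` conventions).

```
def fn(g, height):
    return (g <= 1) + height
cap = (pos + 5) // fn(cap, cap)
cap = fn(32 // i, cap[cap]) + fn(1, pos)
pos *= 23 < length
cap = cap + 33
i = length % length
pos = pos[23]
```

Transformed code:
cap = (pos + 5) // ((cap <= 1) + cap)
cap = (32 // i <= 1) + cap[cap] + ((1 <= 1) + pos)
pos = pos * (23 < length)
cap = cap + 33
i = length % length
pos = pos[23]

pos = pos * (23 < length)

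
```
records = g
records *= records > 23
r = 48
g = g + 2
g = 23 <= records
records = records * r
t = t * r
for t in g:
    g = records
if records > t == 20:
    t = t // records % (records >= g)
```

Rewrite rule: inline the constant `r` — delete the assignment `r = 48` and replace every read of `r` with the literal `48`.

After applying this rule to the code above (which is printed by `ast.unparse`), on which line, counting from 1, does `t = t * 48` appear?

Transformed code:
records = g
records *= records > 23
g = g + 2
g = 23 <= records
records = records * 48
t = t * 48
for t in g:
    g = records
if records > t == 20:
    t = t // records % (records >= g)

6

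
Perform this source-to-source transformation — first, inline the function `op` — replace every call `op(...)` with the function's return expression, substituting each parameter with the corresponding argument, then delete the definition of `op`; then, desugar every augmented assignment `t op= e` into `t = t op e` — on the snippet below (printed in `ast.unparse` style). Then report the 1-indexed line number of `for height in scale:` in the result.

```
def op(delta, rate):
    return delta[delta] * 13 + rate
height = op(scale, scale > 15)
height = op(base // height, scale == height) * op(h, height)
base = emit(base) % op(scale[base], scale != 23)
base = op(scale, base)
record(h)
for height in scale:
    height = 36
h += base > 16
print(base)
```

6

Transformed code:
height = scale[scale] * 13 + (scale > 15)
height = ((base // height)[base // height] * 13 + (scale == height)) * (h[h] * 13 + height)
base = emit(base) % (scale[base][scale[base]] * 13 + (scale != 23))
base = scale[scale] * 13 + base
record(h)
for height in scale:
    height = 36
h = h + (base > 16)
print(base)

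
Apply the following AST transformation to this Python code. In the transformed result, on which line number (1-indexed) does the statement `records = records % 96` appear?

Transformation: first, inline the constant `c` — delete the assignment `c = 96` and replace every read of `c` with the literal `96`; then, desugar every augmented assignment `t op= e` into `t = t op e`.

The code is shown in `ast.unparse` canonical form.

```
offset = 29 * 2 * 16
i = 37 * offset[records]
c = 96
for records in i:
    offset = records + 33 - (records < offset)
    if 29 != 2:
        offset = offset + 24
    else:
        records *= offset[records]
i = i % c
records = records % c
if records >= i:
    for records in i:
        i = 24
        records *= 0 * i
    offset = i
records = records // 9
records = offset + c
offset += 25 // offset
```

Transformed code:
offset = 29 * 2 * 16
i = 37 * offset[records]
for records in i:
    offset = records + 33 - (records < offset)
    if 29 != 2:
        offset = offset + 24
    else:
        records = records * offset[records]
i = i % 96
records = records % 96
if records >= i:
    for records in i:
        i = 24
        records = records * (0 * i)
    offset = i
records = records // 9
records = offset + 96
offset = offset + 25 // offset

10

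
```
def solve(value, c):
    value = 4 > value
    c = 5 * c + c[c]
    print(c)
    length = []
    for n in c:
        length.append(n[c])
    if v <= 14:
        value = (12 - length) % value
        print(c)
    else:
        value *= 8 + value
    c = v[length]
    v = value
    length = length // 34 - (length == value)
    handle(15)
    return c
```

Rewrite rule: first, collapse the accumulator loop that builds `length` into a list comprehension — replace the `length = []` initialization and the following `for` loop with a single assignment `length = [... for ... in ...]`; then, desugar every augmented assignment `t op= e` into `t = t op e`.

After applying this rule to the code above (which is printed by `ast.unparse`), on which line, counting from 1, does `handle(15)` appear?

Transformed code:
def solve(value, c):
    value = 4 > value
    c = 5 * c + c[c]
    print(c)
    length = [n[c] for n in c]
    if v <= 14:
        value = (12 - length) % value
        print(c)
    else:
        value = value * (8 + value)
    c = v[length]
    v = value
    length = length // 34 - (length == value)
    handle(15)
    return c

14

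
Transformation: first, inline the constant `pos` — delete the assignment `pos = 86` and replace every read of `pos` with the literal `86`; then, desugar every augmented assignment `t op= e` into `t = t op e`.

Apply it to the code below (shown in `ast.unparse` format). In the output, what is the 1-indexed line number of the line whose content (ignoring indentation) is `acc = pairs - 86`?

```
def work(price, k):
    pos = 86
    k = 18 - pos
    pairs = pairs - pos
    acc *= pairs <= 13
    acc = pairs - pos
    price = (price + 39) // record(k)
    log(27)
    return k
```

Transformed code:
def work(price, k):
    k = 18 - 86
    pairs = pairs - 86
    acc = acc * (pairs <= 13)
    acc = pairs - 86
    price = (price + 39) // record(k)
    log(27)
    return k

5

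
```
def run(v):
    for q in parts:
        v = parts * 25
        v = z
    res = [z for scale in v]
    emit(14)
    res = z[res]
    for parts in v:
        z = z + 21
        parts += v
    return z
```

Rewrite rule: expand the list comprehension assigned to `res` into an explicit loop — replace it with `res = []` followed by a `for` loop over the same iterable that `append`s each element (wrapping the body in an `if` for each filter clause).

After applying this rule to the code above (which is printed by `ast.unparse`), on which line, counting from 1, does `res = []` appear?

Transformed code:
def run(v):
    for q in parts:
        v = parts * 25
        v = z
    res = []
    for scale in v:
        res.append(z)
    emit(14)
    res = z[res]
    for parts in v:
        z = z + 21
        parts += v
    return z

5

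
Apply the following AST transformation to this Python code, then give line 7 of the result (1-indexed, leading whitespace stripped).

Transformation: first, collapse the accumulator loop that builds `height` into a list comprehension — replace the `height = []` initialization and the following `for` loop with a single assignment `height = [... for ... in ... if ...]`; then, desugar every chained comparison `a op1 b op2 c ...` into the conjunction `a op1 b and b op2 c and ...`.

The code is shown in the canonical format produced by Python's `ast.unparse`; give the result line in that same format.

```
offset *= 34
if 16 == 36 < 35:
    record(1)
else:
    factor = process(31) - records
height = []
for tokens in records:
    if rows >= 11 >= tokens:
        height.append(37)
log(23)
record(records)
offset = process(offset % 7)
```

Transformed code:
offset *= 34
if 16 == 36 and 36 < 35:
    record(1)
else:
    factor = process(31) - records
height = [37 for tokens in records if rows >= 11 and 11 >= tokens]
log(23)
record(records)
offset = process(offset % 7)

log(23)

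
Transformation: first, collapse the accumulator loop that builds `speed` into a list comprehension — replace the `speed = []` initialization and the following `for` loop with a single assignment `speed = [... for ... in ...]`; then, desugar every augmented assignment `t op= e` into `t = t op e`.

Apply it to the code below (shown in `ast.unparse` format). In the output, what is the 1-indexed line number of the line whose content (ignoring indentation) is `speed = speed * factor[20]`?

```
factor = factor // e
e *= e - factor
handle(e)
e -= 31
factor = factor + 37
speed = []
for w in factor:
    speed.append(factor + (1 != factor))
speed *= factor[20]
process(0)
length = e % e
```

Transformed code:
factor = factor // e
e = e * (e - factor)
handle(e)
e = e - 31
factor = factor + 37
speed = [factor + (1 != factor) for w in factor]
speed = speed * factor[20]
process(0)
length = e % e

7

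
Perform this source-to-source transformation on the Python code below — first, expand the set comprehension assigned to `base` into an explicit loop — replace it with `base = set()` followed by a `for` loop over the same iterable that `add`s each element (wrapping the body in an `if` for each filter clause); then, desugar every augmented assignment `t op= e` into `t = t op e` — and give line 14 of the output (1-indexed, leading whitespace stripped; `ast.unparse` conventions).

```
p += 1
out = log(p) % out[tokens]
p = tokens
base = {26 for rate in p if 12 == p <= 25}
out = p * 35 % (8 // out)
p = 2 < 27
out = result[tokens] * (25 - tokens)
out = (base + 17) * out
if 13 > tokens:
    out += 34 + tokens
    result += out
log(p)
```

Transformed code:
p = p + 1
out = log(p) % out[tokens]
p = tokens
base = set()
for rate in p:
    if 12 == p <= 25:
        base.add(26)
out = p * 35 % (8 // out)
p = 2 < 27
out = result[tokens] * (25 - tokens)
out = (base + 17) * out
if 13 > tokens:
    out = out + (34 + tokens)
    result = result + out
log(p)

result = result + out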